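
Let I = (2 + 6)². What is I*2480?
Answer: 158720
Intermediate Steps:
I = 64 (I = 8² = 64)
I*2480 = 64*2480 = 158720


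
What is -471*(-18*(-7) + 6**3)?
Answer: -161082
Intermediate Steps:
-471*(-18*(-7) + 6**3) = -471*(126 + 216) = -471*342 = -161082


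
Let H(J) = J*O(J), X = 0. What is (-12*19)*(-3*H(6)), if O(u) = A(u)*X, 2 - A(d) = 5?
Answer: 0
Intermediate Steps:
A(d) = -3 (A(d) = 2 - 1*5 = 2 - 5 = -3)
O(u) = 0 (O(u) = -3*0 = 0)
H(J) = 0 (H(J) = J*0 = 0)
(-12*19)*(-3*H(6)) = (-12*19)*(-3*0) = -228*0 = 0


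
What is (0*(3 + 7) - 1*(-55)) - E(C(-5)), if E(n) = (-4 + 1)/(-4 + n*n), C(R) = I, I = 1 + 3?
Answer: 221/4 ≈ 55.250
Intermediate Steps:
I = 4
C(R) = 4
E(n) = -3/(-4 + n²)
(0*(3 + 7) - 1*(-55)) - E(C(-5)) = (0*(3 + 7) - 1*(-55)) - (-3)/(-4 + 4²) = (0*10 + 55) - (-3)/(-4 + 16) = (0 + 55) - (-3)/12 = 55 - (-3)/12 = 55 - 1*(-¼) = 55 + ¼ = 221/4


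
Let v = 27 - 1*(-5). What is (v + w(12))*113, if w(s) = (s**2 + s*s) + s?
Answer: 37516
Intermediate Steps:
v = 32 (v = 27 + 5 = 32)
w(s) = s + 2*s**2 (w(s) = (s**2 + s**2) + s = 2*s**2 + s = s + 2*s**2)
(v + w(12))*113 = (32 + 12*(1 + 2*12))*113 = (32 + 12*(1 + 24))*113 = (32 + 12*25)*113 = (32 + 300)*113 = 332*113 = 37516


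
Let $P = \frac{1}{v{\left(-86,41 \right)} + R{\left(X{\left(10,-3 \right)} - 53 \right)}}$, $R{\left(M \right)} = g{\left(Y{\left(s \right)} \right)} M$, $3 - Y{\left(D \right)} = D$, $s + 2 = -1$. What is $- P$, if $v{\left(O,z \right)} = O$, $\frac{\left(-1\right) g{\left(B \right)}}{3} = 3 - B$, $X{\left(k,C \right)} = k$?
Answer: $\frac{1}{473} \approx 0.0021142$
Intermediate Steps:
$s = -3$ ($s = -2 - 1 = -3$)
$Y{\left(D \right)} = 3 - D$
$g{\left(B \right)} = -9 + 3 B$ ($g{\left(B \right)} = - 3 \left(3 - B\right) = -9 + 3 B$)
$R{\left(M \right)} = 9 M$ ($R{\left(M \right)} = \left(-9 + 3 \left(3 - -3\right)\right) M = \left(-9 + 3 \left(3 + 3\right)\right) M = \left(-9 + 3 \cdot 6\right) M = \left(-9 + 18\right) M = 9 M$)
$P = - \frac{1}{473}$ ($P = \frac{1}{-86 + 9 \left(10 - 53\right)} = \frac{1}{-86 + 9 \left(-43\right)} = \frac{1}{-86 - 387} = \frac{1}{-473} = - \frac{1}{473} \approx -0.0021142$)
$- P = \left(-1\right) \left(- \frac{1}{473}\right) = \frac{1}{473}$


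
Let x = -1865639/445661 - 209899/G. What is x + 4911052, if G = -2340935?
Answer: 5123516695537568594/1043263433035 ≈ 4.9110e+6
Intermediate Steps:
x = -4273795834226/1043263433035 (x = -1865639/445661 - 209899/(-2340935) = -1865639*1/445661 - 209899*(-1/2340935) = -1865639/445661 + 209899/2340935 = -4273795834226/1043263433035 ≈ -4.0966)
x + 4911052 = -4273795834226/1043263433035 + 4911052 = 5123516695537568594/1043263433035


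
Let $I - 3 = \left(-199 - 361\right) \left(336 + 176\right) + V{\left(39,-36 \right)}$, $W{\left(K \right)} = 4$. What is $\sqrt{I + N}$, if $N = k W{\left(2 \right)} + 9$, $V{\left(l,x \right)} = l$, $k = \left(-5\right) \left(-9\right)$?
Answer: $i \sqrt{286489} \approx 535.25 i$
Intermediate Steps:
$k = 45$
$N = 189$ ($N = 45 \cdot 4 + 9 = 180 + 9 = 189$)
$I = -286678$ ($I = 3 + \left(\left(-199 - 361\right) \left(336 + 176\right) + 39\right) = 3 + \left(\left(-560\right) 512 + 39\right) = 3 + \left(-286720 + 39\right) = 3 - 286681 = -286678$)
$\sqrt{I + N} = \sqrt{-286678 + 189} = \sqrt{-286489} = i \sqrt{286489}$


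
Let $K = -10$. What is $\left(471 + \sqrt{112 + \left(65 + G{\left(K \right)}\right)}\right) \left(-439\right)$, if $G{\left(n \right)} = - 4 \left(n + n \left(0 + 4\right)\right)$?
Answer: $-206769 - 439 \sqrt{377} \approx -2.1529 \cdot 10^{5}$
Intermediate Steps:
$G{\left(n \right)} = - 20 n$ ($G{\left(n \right)} = - 4 \left(n + n 4\right) = - 4 \left(n + 4 n\right) = - 4 \cdot 5 n = - 20 n$)
$\left(471 + \sqrt{112 + \left(65 + G{\left(K \right)}\right)}\right) \left(-439\right) = \left(471 + \sqrt{112 + \left(65 - -200\right)}\right) \left(-439\right) = \left(471 + \sqrt{112 + \left(65 + 200\right)}\right) \left(-439\right) = \left(471 + \sqrt{112 + 265}\right) \left(-439\right) = \left(471 + \sqrt{377}\right) \left(-439\right) = -206769 - 439 \sqrt{377}$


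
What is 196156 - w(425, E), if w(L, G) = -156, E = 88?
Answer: 196312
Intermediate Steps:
196156 - w(425, E) = 196156 - 1*(-156) = 196156 + 156 = 196312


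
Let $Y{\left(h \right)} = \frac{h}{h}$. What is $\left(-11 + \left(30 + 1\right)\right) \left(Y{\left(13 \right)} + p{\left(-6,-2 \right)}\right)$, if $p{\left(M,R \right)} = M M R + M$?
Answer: $-1540$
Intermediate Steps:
$p{\left(M,R \right)} = M + R M^{2}$ ($p{\left(M,R \right)} = M^{2} R + M = R M^{2} + M = M + R M^{2}$)
$Y{\left(h \right)} = 1$
$\left(-11 + \left(30 + 1\right)\right) \left(Y{\left(13 \right)} + p{\left(-6,-2 \right)}\right) = \left(-11 + \left(30 + 1\right)\right) \left(1 - 6 \left(1 - -12\right)\right) = \left(-11 + 31\right) \left(1 - 6 \left(1 + 12\right)\right) = 20 \left(1 - 78\right) = 20 \left(-77\right) = -1540$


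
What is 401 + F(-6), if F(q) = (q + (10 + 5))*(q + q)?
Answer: 293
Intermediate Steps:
F(q) = 2*q*(15 + q) (F(q) = (q + 15)*(2*q) = (15 + q)*(2*q) = 2*q*(15 + q))
401 + F(-6) = 401 + 2*(-6)*(15 - 6) = 401 + 2*(-6)*9 = 401 - 108 = 293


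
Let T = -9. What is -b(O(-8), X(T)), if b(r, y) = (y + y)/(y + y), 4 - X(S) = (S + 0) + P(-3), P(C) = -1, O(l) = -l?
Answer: -1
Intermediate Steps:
X(S) = 5 - S (X(S) = 4 - ((S + 0) - 1) = 4 - (S - 1) = 4 - (-1 + S) = 4 + (1 - S) = 5 - S)
b(r, y) = 1 (b(r, y) = (2*y)/((2*y)) = (2*y)*(1/(2*y)) = 1)
-b(O(-8), X(T)) = -1*1 = -1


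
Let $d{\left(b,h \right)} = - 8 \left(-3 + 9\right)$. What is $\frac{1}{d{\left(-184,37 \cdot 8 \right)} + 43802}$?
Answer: $\frac{1}{43754} \approx 2.2855 \cdot 10^{-5}$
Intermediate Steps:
$d{\left(b,h \right)} = -48$ ($d{\left(b,h \right)} = \left(-8\right) 6 = -48$)
$\frac{1}{d{\left(-184,37 \cdot 8 \right)} + 43802} = \frac{1}{-48 + 43802} = \frac{1}{43754}$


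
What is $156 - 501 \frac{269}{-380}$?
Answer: $\frac{194049}{380} \approx 510.66$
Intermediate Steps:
$156 - 501 \frac{269}{-380} = 156 - 501 \cdot 269 \left(- \frac{1}{380}\right) = 156 - - \frac{134769}{380} = 156 + \frac{134769}{380} = \frac{194049}{380}$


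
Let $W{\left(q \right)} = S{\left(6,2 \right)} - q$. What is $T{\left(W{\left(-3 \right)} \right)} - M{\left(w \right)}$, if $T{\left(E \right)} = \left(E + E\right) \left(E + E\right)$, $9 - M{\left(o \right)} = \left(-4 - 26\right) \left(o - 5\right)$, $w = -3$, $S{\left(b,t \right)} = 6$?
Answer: $555$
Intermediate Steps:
$W{\left(q \right)} = 6 - q$
$M{\left(o \right)} = -141 + 30 o$ ($M{\left(o \right)} = 9 - \left(-4 - 26\right) \left(o - 5\right) = 9 - - 30 \left(-5 + o\right) = 9 - \left(150 - 30 o\right) = 9 + \left(-150 + 30 o\right) = -141 + 30 o$)
$T{\left(E \right)} = 4 E^{2}$ ($T{\left(E \right)} = 2 E 2 E = 4 E^{2}$)
$T{\left(W{\left(-3 \right)} \right)} - M{\left(w \right)} = 4 \left(6 - -3\right)^{2} - \left(-141 + 30 \left(-3\right)\right) = 4 \left(6 + 3\right)^{2} - \left(-141 - 90\right) = 4 \cdot 9^{2} - -231 = 4 \cdot 81 + 231 = 324 + 231 = 555$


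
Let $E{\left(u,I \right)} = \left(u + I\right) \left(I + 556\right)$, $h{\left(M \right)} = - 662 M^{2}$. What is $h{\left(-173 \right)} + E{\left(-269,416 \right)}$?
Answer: $-19670114$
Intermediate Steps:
$E{\left(u,I \right)} = \left(556 + I\right) \left(I + u\right)$ ($E{\left(u,I \right)} = \left(I + u\right) \left(556 + I\right) = \left(556 + I\right) \left(I + u\right)$)
$h{\left(-173 \right)} + E{\left(-269,416 \right)} = - 662 \left(-173\right)^{2} + \left(416^{2} + 556 \cdot 416 + 556 \left(-269\right) + 416 \left(-269\right)\right) = \left(-662\right) 29929 + \left(173056 + 231296 - 149564 - 111904\right) = -19812998 + 142884 = -19670114$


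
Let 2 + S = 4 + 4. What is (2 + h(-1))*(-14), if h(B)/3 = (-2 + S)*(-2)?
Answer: 308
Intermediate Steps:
S = 6 (S = -2 + (4 + 4) = -2 + 8 = 6)
h(B) = -24 (h(B) = 3*((-2 + 6)*(-2)) = 3*(4*(-2)) = 3*(-8) = -24)
(2 + h(-1))*(-14) = (2 - 24)*(-14) = -22*(-14) = 308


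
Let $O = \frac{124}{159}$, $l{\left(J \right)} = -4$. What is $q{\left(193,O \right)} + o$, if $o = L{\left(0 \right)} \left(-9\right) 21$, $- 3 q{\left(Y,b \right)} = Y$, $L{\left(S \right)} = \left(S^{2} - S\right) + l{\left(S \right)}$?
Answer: $\frac{2075}{3} \approx 691.67$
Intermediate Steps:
$L{\left(S \right)} = -4 + S^{2} - S$ ($L{\left(S \right)} = \left(S^{2} - S\right) - 4 = -4 + S^{2} - S$)
$O = \frac{124}{159}$ ($O = 124 \cdot \frac{1}{159} = \frac{124}{159} \approx 0.77987$)
$q{\left(Y,b \right)} = - \frac{Y}{3}$
$o = 756$ ($o = \left(-4 + 0^{2} - 0\right) \left(-9\right) 21 = \left(-4 + 0 + 0\right) \left(-9\right) 21 = \left(-4\right) \left(-9\right) 21 = 36 \cdot 21 = 756$)
$q{\left(193,O \right)} + o = \left(- \frac{1}{3}\right) 193 + 756 = - \frac{193}{3} + 756 = \frac{2075}{3}$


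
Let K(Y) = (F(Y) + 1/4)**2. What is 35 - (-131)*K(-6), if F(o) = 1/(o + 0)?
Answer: 5171/144 ≈ 35.910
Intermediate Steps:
F(o) = 1/o
K(Y) = (1/4 + 1/Y)**2 (K(Y) = (1/Y + 1/4)**2 = (1/4 + 1/Y)**2)
35 - (-131)*K(-6) = 35 - (-131)*(1/16)*(4 - 6)**2/(-6)**2 = 35 - (-131)*(1/16)*(1/36)*(-2)**2 = 35 - (-131)*(1/16)*(1/36)*4 = 35 - (-131)/144 = 35 - 131*(-1/144) = 35 + 131/144 = 5171/144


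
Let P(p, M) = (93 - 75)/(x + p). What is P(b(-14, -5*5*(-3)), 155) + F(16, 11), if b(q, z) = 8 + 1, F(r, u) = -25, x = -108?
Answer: -277/11 ≈ -25.182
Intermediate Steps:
b(q, z) = 9
P(p, M) = 18/(-108 + p) (P(p, M) = (93 - 75)/(-108 + p) = 18/(-108 + p))
P(b(-14, -5*5*(-3)), 155) + F(16, 11) = 18/(-108 + 9) - 25 = 18/(-99) - 25 = 18*(-1/99) - 25 = -2/11 - 25 = -277/11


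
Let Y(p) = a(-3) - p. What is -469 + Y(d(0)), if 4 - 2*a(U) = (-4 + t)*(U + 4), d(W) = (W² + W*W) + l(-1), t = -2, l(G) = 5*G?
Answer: -459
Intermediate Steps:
d(W) = -5 + 2*W² (d(W) = (W² + W*W) + 5*(-1) = (W² + W²) - 5 = 2*W² - 5 = -5 + 2*W²)
a(U) = 14 + 3*U (a(U) = 2 - (-4 - 2)*(U + 4)/2 = 2 - (-3)*(4 + U) = 2 - (-24 - 6*U)/2 = 2 + (12 + 3*U) = 14 + 3*U)
Y(p) = 5 - p (Y(p) = (14 + 3*(-3)) - p = (14 - 9) - p = 5 - p)
-469 + Y(d(0)) = -469 + (5 - (-5 + 2*0²)) = -469 + (5 - (-5 + 2*0)) = -469 + (5 - (-5 + 0)) = -469 + (5 - 1*(-5)) = -469 + (5 + 5) = -469 + 10 = -459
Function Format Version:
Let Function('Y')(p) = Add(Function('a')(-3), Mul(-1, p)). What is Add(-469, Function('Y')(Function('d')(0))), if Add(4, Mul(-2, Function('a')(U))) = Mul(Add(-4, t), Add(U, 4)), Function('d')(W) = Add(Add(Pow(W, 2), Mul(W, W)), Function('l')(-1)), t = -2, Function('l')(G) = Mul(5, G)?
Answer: -459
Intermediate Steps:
Function('d')(W) = Add(-5, Mul(2, Pow(W, 2))) (Function('d')(W) = Add(Add(Pow(W, 2), Mul(W, W)), Mul(5, -1)) = Add(Add(Pow(W, 2), Pow(W, 2)), -5) = Add(Mul(2, Pow(W, 2)), -5) = Add(-5, Mul(2, Pow(W, 2))))
Function('a')(U) = Add(14, Mul(3, U)) (Function('a')(U) = Add(2, Mul(Rational(-1, 2), Mul(Add(-4, -2), Add(U, 4)))) = Add(2, Mul(Rational(-1, 2), Mul(-6, Add(4, U)))) = Add(2, Mul(Rational(-1, 2), Add(-24, Mul(-6, U)))) = Add(2, Add(12, Mul(3, U))) = Add(14, Mul(3, U)))
Function('Y')(p) = Add(5, Mul(-1, p)) (Function('Y')(p) = Add(Add(14, Mul(3, -3)), Mul(-1, p)) = Add(Add(14, -9), Mul(-1, p)) = Add(5, Mul(-1, p)))
Add(-469, Function('Y')(Function('d')(0))) = Add(-469, Add(5, Mul(-1, Add(-5, Mul(2, Pow(0, 2)))))) = Add(-469, Add(5, Mul(-1, Add(-5, Mul(2, 0))))) = Add(-469, Add(5, Mul(-1, Add(-5, 0)))) = Add(-469, Add(5, Mul(-1, -5))) = Add(-469, Add(5, 5)) = Add(-469, 10) = -459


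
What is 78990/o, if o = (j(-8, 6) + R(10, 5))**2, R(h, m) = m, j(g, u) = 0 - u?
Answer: 78990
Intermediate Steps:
j(g, u) = -u
o = 1 (o = (-1*6 + 5)**2 = (-6 + 5)**2 = (-1)**2 = 1)
78990/o = 78990/1 = 78990*1 = 78990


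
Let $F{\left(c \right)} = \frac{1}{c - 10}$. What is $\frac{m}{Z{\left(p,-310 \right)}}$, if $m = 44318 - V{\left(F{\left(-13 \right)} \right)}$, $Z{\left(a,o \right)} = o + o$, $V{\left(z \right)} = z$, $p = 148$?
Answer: $- \frac{203863}{2852} \approx -71.481$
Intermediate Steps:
$F{\left(c \right)} = \frac{1}{-10 + c}$
$Z{\left(a,o \right)} = 2 o$
$m = \frac{1019315}{23}$ ($m = 44318 - \frac{1}{-10 - 13} = 44318 - \frac{1}{-23} = 44318 - - \frac{1}{23} = 44318 + \frac{1}{23} = \frac{1019315}{23} \approx 44318.0$)
$\frac{m}{Z{\left(p,-310 \right)}} = \frac{1019315}{23 \cdot 2 \left(-310\right)} = \frac{1019315}{23 \left(-620\right)} = \frac{1019315}{23} \left(- \frac{1}{620}\right) = - \frac{203863}{2852}$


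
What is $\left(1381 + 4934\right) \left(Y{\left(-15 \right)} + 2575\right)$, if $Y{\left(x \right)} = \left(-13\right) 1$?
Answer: $16179030$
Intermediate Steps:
$Y{\left(x \right)} = -13$
$\left(1381 + 4934\right) \left(Y{\left(-15 \right)} + 2575\right) = \left(1381 + 4934\right) \left(-13 + 2575\right) = 6315 \cdot 2562 = 16179030$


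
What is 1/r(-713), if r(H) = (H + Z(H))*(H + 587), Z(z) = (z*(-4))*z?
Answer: 1/256307814 ≈ 3.9016e-9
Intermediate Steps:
Z(z) = -4*z² (Z(z) = (-4*z)*z = -4*z²)
r(H) = (587 + H)*(H - 4*H²) (r(H) = (H - 4*H²)*(H + 587) = (H - 4*H²)*(587 + H) = (587 + H)*(H - 4*H²))
1/r(-713) = 1/(-713*(587 - 2347*(-713) - 4*(-713)²)) = 1/(-713*(587 + 1673411 - 4*508369)) = 1/(-713*(587 + 1673411 - 2033476)) = 1/(-713*(-359478)) = 1/256307814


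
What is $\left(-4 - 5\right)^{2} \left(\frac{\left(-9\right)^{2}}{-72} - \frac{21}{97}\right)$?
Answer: $- \frac{84321}{776} \approx -108.66$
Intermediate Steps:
$\left(-4 - 5\right)^{2} \left(\frac{\left(-9\right)^{2}}{-72} - \frac{21}{97}\right) = \left(-9\right)^{2} \left(81 \left(- \frac{1}{72}\right) - \frac{21}{97}\right) = 81 \left(- \frac{9}{8} - \frac{21}{97}\right) = 81 \left(- \frac{1041}{776}\right) = - \frac{84321}{776}$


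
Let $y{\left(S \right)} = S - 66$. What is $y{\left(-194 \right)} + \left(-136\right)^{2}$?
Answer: $18236$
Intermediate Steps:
$y{\left(S \right)} = -66 + S$
$y{\left(-194 \right)} + \left(-136\right)^{2} = \left(-66 - 194\right) + \left(-136\right)^{2} = -260 + 18496 = 18236$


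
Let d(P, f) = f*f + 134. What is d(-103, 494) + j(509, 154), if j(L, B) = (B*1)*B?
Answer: 267886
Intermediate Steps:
d(P, f) = 134 + f² (d(P, f) = f² + 134 = 134 + f²)
j(L, B) = B² (j(L, B) = B*B = B²)
d(-103, 494) + j(509, 154) = (134 + 494²) + 154² = (134 + 244036) + 23716 = 244170 + 23716 = 267886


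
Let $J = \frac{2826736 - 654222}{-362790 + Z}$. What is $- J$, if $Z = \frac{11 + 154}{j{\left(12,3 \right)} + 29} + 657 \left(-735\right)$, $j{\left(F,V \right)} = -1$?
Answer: $\frac{60830392}{23679015} \approx 2.569$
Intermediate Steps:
$Z = - \frac{13520895}{28}$ ($Z = \frac{11 + 154}{-1 + 29} + 657 \left(-735\right) = \frac{165}{28} - 482895 = - \frac{13520895}{28} \approx -4.8289 \cdot 10^{5}$)
$J = - \frac{60830392}{23679015}$ ($J = \frac{2826736 - 654222}{-362790 - \frac{13520895}{28}} = \frac{2172514}{- \frac{23679015}{28}} = 2172514 \left(- \frac{28}{23679015}\right) = - \frac{60830392}{23679015} \approx -2.569$)
$- J = \left(-1\right) \left(- \frac{60830392}{23679015}\right) = \frac{60830392}{23679015}$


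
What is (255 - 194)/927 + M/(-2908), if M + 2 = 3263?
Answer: -2845559/2695716 ≈ -1.0556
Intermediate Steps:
M = 3261 (M = -2 + 3263 = 3261)
(255 - 194)/927 + M/(-2908) = (255 - 194)/927 + 3261/(-2908) = 61*(1/927) + 3261*(-1/2908) = 61/927 - 3261/2908 = -2845559/2695716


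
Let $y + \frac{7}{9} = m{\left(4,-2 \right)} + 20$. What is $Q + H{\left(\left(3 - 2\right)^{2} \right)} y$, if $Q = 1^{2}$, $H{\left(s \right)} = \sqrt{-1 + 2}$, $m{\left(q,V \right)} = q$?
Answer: $\frac{218}{9} \approx 24.222$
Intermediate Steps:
$H{\left(s \right)} = 1$ ($H{\left(s \right)} = \sqrt{1} = 1$)
$Q = 1$
$y = \frac{209}{9}$ ($y = - \frac{7}{9} + \left(4 + 20\right) = - \frac{7}{9} + 24 = \frac{209}{9} \approx 23.222$)
$Q + H{\left(\left(3 - 2\right)^{2} \right)} y = 1 + 1 \cdot \frac{209}{9} = 1 + \frac{209}{9} = \frac{218}{9}$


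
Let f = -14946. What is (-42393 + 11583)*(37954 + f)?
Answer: -708876480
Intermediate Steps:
(-42393 + 11583)*(37954 + f) = (-42393 + 11583)*(37954 - 14946) = -30810*23008 = -708876480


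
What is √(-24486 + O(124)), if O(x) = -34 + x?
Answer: 2*I*√6099 ≈ 156.19*I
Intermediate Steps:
√(-24486 + O(124)) = √(-24486 + (-34 + 124)) = √(-24486 + 90) = √(-24396) = 2*I*√6099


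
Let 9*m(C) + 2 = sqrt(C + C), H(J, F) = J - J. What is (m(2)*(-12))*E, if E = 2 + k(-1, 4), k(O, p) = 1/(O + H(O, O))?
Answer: 0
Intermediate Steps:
H(J, F) = 0
m(C) = -2/9 + sqrt(2)*sqrt(C)/9 (m(C) = -2/9 + sqrt(C + C)/9 = -2/9 + sqrt(2*C)/9 = -2/9 + (sqrt(2)*sqrt(C))/9 = -2/9 + sqrt(2)*sqrt(C)/9)
k(O, p) = 1/O (k(O, p) = 1/(O + 0) = 1/O)
E = 1 (E = 2 + 1/(-1) = 2 - 1 = 1)
(m(2)*(-12))*E = ((-2/9 + sqrt(2)*sqrt(2)/9)*(-12))*1 = ((-2/9 + 2/9)*(-12))*1 = (0*(-12))*1 = 0*1 = 0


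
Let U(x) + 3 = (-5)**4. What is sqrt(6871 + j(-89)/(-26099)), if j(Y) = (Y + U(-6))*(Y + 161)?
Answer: sqrt(4679233675447)/26099 ≈ 82.883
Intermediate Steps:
U(x) = 622 (U(x) = -3 + (-5)**4 = -3 + 625 = 622)
j(Y) = (161 + Y)*(622 + Y) (j(Y) = (Y + 622)*(Y + 161) = (622 + Y)*(161 + Y) = (161 + Y)*(622 + Y))
sqrt(6871 + j(-89)/(-26099)) = sqrt(6871 + (100142 + (-89)**2 + 783*(-89))/(-26099)) = sqrt(6871 + (100142 + 7921 - 69687)*(-1/26099)) = sqrt(6871 + 38376*(-1/26099)) = sqrt(6871 - 38376/26099) = sqrt(179287853/26099) = sqrt(4679233675447)/26099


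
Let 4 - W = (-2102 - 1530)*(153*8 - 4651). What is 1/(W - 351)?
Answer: -1/12447211 ≈ -8.0339e-8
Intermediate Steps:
W = -12446860 (W = 4 - (-2102 - 1530)*(153*8 - 4651) = 4 - (-3632)*(1224 - 4651) = 4 - (-3632)*(-3427) = 4 - 1*12446864 = 4 - 12446864 = -12446860)
1/(W - 351) = 1/(-12446860 - 351) = 1/(-12447211) = -1/12447211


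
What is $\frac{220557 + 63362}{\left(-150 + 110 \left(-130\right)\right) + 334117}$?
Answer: $\frac{283919}{319667} \approx 0.88817$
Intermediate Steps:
$\frac{220557 + 63362}{\left(-150 + 110 \left(-130\right)\right) + 334117} = \frac{283919}{\left(-150 - 14300\right) + 334117} = \frac{283919}{-14450 + 334117} = \frac{283919}{319667}$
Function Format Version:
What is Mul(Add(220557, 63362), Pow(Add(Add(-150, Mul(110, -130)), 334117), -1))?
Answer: Rational(283919, 319667) ≈ 0.88817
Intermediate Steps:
Mul(Add(220557, 63362), Pow(Add(Add(-150, Mul(110, -130)), 334117), -1)) = Mul(283919, Pow(Add(Add(-150, -14300), 334117), -1)) = Mul(283919, Pow(Add(-14450, 334117), -1)) = Mul(283919, Pow(319667, -1)) = Mul(283919, Rational(1, 319667)) = Rational(283919, 319667)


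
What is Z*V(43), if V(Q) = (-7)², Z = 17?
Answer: 833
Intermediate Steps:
V(Q) = 49
Z*V(43) = 17*49 = 833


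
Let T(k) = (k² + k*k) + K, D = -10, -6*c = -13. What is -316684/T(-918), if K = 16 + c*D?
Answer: -950052/5056327 ≈ -0.18789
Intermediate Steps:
c = 13/6 (c = -⅙*(-13) = 13/6 ≈ 2.1667)
K = -17/3 (K = 16 + (13/6)*(-10) = 16 - 65/3 = -17/3 ≈ -5.6667)
T(k) = -17/3 + 2*k² (T(k) = (k² + k*k) - 17/3 = (k² + k²) - 17/3 = 2*k² - 17/3 = -17/3 + 2*k²)
-316684/T(-918) = -316684/(-17/3 + 2*(-918)²) = -316684/(-17/3 + 2*842724) = -316684/(-17/3 + 1685448) = -316684/5056327/3 = -316684*3/5056327 = -950052/5056327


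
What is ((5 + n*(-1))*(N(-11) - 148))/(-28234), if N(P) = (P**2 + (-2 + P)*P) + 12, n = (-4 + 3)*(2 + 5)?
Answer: -768/14117 ≈ -0.054402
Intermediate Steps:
n = -7 (n = -1*7 = -7)
N(P) = 12 + P**2 + P*(-2 + P) (N(P) = (P**2 + P*(-2 + P)) + 12 = 12 + P**2 + P*(-2 + P))
((5 + n*(-1))*(N(-11) - 148))/(-28234) = ((5 - 7*(-1))*((12 - 2*(-11) + 2*(-11)**2) - 148))/(-28234) = ((5 + 7)*((12 + 22 + 2*121) - 148))*(-1/28234) = (12*((12 + 22 + 242) - 148))*(-1/28234) = (12*(276 - 148))*(-1/28234) = (12*128)*(-1/28234) = 1536*(-1/28234) = -768/14117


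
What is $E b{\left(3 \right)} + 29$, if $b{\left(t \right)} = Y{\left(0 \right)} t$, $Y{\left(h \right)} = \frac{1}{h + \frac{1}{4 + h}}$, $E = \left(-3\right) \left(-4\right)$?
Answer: $173$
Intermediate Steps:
$E = 12$
$b{\left(t \right)} = 4 t$ ($b{\left(t \right)} = \frac{4 + 0}{1 + 0^{2} + 4 \cdot 0} t = \frac{1}{1 + 0 + 0} \cdot 4 t = 1^{-1} \cdot 4 t = 1 \cdot 4 t = 4 t$)
$E b{\left(3 \right)} + 29 = 12 \cdot 4 \cdot 3 + 29 = 12 \cdot 12 + 29 = 144 + 29 = 173$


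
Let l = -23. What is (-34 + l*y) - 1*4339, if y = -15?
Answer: -4028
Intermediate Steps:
(-34 + l*y) - 1*4339 = (-34 - 23*(-15)) - 1*4339 = (-34 + 345) - 4339 = 311 - 4339 = -4028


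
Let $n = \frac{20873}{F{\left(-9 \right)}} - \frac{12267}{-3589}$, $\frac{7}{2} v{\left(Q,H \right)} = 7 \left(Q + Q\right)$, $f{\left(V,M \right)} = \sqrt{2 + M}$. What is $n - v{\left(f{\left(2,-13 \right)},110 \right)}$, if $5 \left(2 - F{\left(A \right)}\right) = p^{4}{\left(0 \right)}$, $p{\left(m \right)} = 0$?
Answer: $\frac{74937731}{7178} - 4 i \sqrt{11} \approx 10440.0 - 13.266 i$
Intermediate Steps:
$F{\left(A \right)} = 2$ ($F{\left(A \right)} = 2 - \frac{0^{4}}{5} = 2 - 0 = 2 + 0 = 2$)
$v{\left(Q,H \right)} = 4 Q$ ($v{\left(Q,H \right)} = \frac{2 \cdot 7 \left(Q + Q\right)}{7} = \frac{2 \cdot 7 \cdot 2 Q}{7} = \frac{2 \cdot 14 Q}{7} = 4 Q$)
$n = \frac{74937731}{7178}$ ($n = \frac{20873}{2} - \frac{12267}{-3589} = 20873 \cdot \frac{1}{2} - - \frac{12267}{3589} = \frac{20873}{2} + \frac{12267}{3589} = \frac{74937731}{7178} \approx 10440.0$)
$n - v{\left(f{\left(2,-13 \right)},110 \right)} = \frac{74937731}{7178} - 4 \sqrt{2 - 13} = \frac{74937731}{7178} - 4 \sqrt{-11} = \frac{74937731}{7178} - 4 i \sqrt{11}$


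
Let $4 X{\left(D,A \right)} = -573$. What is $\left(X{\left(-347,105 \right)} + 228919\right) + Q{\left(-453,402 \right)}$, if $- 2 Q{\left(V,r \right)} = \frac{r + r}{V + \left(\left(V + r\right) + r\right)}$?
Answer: $\frac{15557019}{68} \approx 2.2878 \cdot 10^{5}$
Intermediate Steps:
$X{\left(D,A \right)} = - \frac{573}{4}$ ($X{\left(D,A \right)} = \frac{1}{4} \left(-573\right) = - \frac{573}{4}$)
$Q{\left(V,r \right)} = - \frac{r}{2 V + 2 r}$ ($Q{\left(V,r \right)} = - \frac{\left(r + r\right) \frac{1}{V + \left(\left(V + r\right) + r\right)}}{2} = - \frac{2 r \frac{1}{V + \left(V + 2 r\right)}}{2} = - \frac{2 r \frac{1}{2 V + 2 r}}{2} = - \frac{r}{2 V + 2 r}$)
$\left(X{\left(-347,105 \right)} + 228919\right) + Q{\left(-453,402 \right)} = \left(- \frac{573}{4} + 228919\right) - \frac{402}{2 \left(-453\right) + 2 \cdot 402} = \frac{915103}{4} - \frac{402}{-906 + 804} = \frac{915103}{4} - \frac{402}{-102} = \frac{915103}{4} - 402 \left(- \frac{1}{102}\right) = \frac{915103}{4} + \frac{67}{17} = \frac{15557019}{68}$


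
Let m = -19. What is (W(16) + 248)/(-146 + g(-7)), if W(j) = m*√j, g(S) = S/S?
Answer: -172/145 ≈ -1.1862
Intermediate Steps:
g(S) = 1
W(j) = -19*√j
(W(16) + 248)/(-146 + g(-7)) = (-19*√16 + 248)/(-146 + 1) = (-19*4 + 248)/(-145) = (-76 + 248)*(-1/145) = 172*(-1/145) = -172/145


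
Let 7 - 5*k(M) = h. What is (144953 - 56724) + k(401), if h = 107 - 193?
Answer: 441238/5 ≈ 88248.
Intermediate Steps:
h = -86
k(M) = 93/5 (k(M) = 7/5 - 1/5*(-86) = 7/5 + 86/5 = 93/5)
(144953 - 56724) + k(401) = (144953 - 56724) + 93/5 = 88229 + 93/5 = 441238/5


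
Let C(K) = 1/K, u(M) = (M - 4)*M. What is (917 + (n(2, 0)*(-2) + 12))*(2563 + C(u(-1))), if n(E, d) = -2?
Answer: 11957328/5 ≈ 2.3915e+6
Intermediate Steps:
u(M) = M*(-4 + M) (u(M) = (-4 + M)*M = M*(-4 + M))
C(K) = 1/K
(917 + (n(2, 0)*(-2) + 12))*(2563 + C(u(-1))) = (917 + (-2*(-2) + 12))*(2563 + 1/(-(-4 - 1))) = (917 + (4 + 12))*(2563 + 1/(-1*(-5))) = (917 + 16)*(2563 + 1/5) = 933*(2563 + ⅕) = 933*(12816/5) = 11957328/5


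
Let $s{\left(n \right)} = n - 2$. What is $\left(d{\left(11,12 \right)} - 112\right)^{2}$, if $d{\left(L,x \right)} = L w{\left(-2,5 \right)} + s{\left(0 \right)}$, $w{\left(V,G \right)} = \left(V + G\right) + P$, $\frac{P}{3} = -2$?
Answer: $21609$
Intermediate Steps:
$P = -6$ ($P = 3 \left(-2\right) = -6$)
$w{\left(V,G \right)} = -6 + G + V$ ($w{\left(V,G \right)} = \left(V + G\right) - 6 = \left(G + V\right) - 6 = -6 + G + V$)
$s{\left(n \right)} = -2 + n$
$d{\left(L,x \right)} = -2 - 3 L$ ($d{\left(L,x \right)} = L \left(-6 + 5 - 2\right) + \left(-2 + 0\right) = L \left(-3\right) - 2 = - 3 L - 2 = -2 - 3 L$)
$\left(d{\left(11,12 \right)} - 112\right)^{2} = \left(\left(-2 - 33\right) - 112\right)^{2} = \left(-35 - 112\right)^{2} = \left(-147\right)^{2} = 21609$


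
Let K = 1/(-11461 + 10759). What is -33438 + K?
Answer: -23473477/702 ≈ -33438.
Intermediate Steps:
K = -1/702 (K = 1/(-702) = -1/702 ≈ -0.0014245)
-33438 + K = -33438 - 1/702 = -23473477/702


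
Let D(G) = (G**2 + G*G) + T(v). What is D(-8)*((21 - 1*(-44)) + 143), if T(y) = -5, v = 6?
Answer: 25584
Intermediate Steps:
D(G) = -5 + 2*G**2 (D(G) = (G**2 + G*G) - 5 = (G**2 + G**2) - 5 = 2*G**2 - 5 = -5 + 2*G**2)
D(-8)*((21 - 1*(-44)) + 143) = (-5 + 2*(-8)**2)*((21 - 1*(-44)) + 143) = (-5 + 2*64)*((21 + 44) + 143) = (-5 + 128)*(65 + 143) = 123*208 = 25584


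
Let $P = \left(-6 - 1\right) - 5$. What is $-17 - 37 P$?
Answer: $427$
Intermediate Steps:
$P = -12$ ($P = -7 - 5 = -12$)
$-17 - 37 P = -17 - -444 = -17 + 444 = 427$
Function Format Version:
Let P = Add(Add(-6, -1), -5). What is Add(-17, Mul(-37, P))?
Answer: 427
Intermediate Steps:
P = -12 (P = Add(-7, -5) = -12)
Add(-17, Mul(-37, P)) = Add(-17, Mul(-37, -12)) = Add(-17, 444) = 427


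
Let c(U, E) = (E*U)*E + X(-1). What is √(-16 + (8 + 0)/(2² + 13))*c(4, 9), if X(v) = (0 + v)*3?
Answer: 642*I*√1122/17 ≈ 1265.0*I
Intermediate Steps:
X(v) = 3*v (X(v) = v*3 = 3*v)
c(U, E) = -3 + U*E² (c(U, E) = (E*U)*E + 3*(-1) = U*E² - 3 = -3 + U*E²)
√(-16 + (8 + 0)/(2² + 13))*c(4, 9) = √(-16 + (8 + 0)/(2² + 13))*(-3 + 4*9²) = √(-16 + 8/(4 + 13))*(-3 + 4*81) = √(-16 + 8/17)*(-3 + 324) = √(-16 + 8*(1/17))*321 = √(-16 + 8/17)*321 = √(-264/17)*321 = (2*I*√1122/17)*321 = 642*I*√1122/17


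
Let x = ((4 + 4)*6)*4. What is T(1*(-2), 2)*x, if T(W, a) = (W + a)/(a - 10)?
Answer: 0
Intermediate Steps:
T(W, a) = (W + a)/(-10 + a)
x = 192 (x = (8*6)*4 = 48*4 = 192)
T(1*(-2), 2)*x = ((1*(-2) + 2)/(-10 + 2))*192 = ((-2 + 2)/(-8))*192 = -1/8*0*192 = 0*192 = 0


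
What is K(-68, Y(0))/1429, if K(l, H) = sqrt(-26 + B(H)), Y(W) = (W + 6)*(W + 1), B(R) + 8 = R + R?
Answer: I*sqrt(22)/1429 ≈ 0.0032823*I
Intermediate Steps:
B(R) = -8 + 2*R (B(R) = -8 + (R + R) = -8 + 2*R)
Y(W) = (1 + W)*(6 + W) (Y(W) = (6 + W)*(1 + W) = (1 + W)*(6 + W))
K(l, H) = sqrt(-34 + 2*H) (K(l, H) = sqrt(-26 + (-8 + 2*H)) = sqrt(-34 + 2*H))
K(-68, Y(0))/1429 = sqrt(-34 + 2*(6 + 0**2 + 7*0))/1429 = sqrt(-34 + 2*(6 + 0 + 0))*(1/1429) = sqrt(-34 + 2*6)*(1/1429) = sqrt(-34 + 12)*(1/1429) = sqrt(-22)*(1/1429) = (I*sqrt(22))*(1/1429) = I*sqrt(22)/1429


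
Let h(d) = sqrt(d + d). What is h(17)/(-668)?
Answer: -sqrt(34)/668 ≈ -0.0087290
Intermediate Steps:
h(d) = sqrt(2)*sqrt(d) (h(d) = sqrt(2*d) = sqrt(2)*sqrt(d))
h(17)/(-668) = (sqrt(2)*sqrt(17))/(-668) = sqrt(34)*(-1/668) = -sqrt(34)/668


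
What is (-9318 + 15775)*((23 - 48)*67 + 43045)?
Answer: 267126090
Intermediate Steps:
(-9318 + 15775)*((23 - 48)*67 + 43045) = 6457*(-25*67 + 43045) = 6457*(-1675 + 43045) = 6457*41370 = 267126090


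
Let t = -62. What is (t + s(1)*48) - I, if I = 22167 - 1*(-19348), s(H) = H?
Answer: -41529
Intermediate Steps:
I = 41515 (I = 22167 + 19348 = 41515)
(t + s(1)*48) - I = (-62 + 1*48) - 1*41515 = (-62 + 48) - 41515 = -14 - 41515 = -41529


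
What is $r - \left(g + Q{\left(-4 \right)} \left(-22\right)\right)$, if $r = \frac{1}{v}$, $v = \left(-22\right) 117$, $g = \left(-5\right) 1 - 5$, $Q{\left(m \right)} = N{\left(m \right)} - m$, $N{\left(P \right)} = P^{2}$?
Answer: $\frac{1158299}{2574} \approx 450.0$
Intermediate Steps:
$Q{\left(m \right)} = m^{2} - m$
$g = -10$ ($g = -5 - 5 = -10$)
$v = -2574$
$r = - \frac{1}{2574}$ ($r = \frac{1}{-2574} = - \frac{1}{2574} \approx -0.0003885$)
$r - \left(g + Q{\left(-4 \right)} \left(-22\right)\right) = - \frac{1}{2574} - \left(-10 + - 4 \left(-1 - 4\right) \left(-22\right)\right) = - \frac{1}{2574} - \left(-10 + \left(-4\right) \left(-5\right) \left(-22\right)\right) = - \frac{1}{2574} - \left(-10 + 20 \left(-22\right)\right) = - \frac{1}{2574} - \left(-10 - 440\right) = - \frac{1}{2574} - -450 = - \frac{1}{2574} + 450 = \frac{1158299}{2574}$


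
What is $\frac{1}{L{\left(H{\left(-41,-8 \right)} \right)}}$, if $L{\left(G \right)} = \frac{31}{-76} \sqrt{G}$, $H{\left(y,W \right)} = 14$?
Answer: $- \frac{38 \sqrt{14}}{217} \approx -0.65522$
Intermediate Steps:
$L{\left(G \right)} = - \frac{31 \sqrt{G}}{76}$ ($L{\left(G \right)} = 31 \left(- \frac{1}{76}\right) \sqrt{G} = - \frac{31 \sqrt{G}}{76}$)
$\frac{1}{L{\left(H{\left(-41,-8 \right)} \right)}} = \frac{1}{\left(- \frac{31}{76}\right) \sqrt{14}} = - \frac{38 \sqrt{14}}{217}$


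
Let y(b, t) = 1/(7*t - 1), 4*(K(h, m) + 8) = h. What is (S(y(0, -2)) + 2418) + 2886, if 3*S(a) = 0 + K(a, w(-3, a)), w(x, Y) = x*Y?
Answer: 954239/180 ≈ 5301.3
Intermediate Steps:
w(x, Y) = Y*x
K(h, m) = -8 + h/4
y(b, t) = 1/(-1 + 7*t)
S(a) = -8/3 + a/12 (S(a) = (0 + (-8 + a/4))/3 = (-8 + a/4)/3 = -8/3 + a/12)
(S(y(0, -2)) + 2418) + 2886 = ((-8/3 + 1/(12*(-1 + 7*(-2)))) + 2418) + 2886 = ((-8/3 + 1/(12*(-1 - 14))) + 2418) + 2886 = ((-8/3 + (1/12)/(-15)) + 2418) + 2886 = ((-8/3 + (1/12)*(-1/15)) + 2418) + 2886 = ((-8/3 - 1/180) + 2418) + 2886 = (-481/180 + 2418) + 2886 = 434759/180 + 2886 = 954239/180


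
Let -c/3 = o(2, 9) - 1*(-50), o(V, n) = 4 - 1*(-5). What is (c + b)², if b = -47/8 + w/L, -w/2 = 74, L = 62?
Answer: 2110943025/61504 ≈ 34322.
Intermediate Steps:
w = -148 (w = -2*74 = -148)
o(V, n) = 9 (o(V, n) = 4 + 5 = 9)
b = -2049/248 (b = -47/8 - 148/62 = -47*⅛ - 148*1/62 = -47/8 - 74/31 = -2049/248 ≈ -8.2621)
c = -177 (c = -3*(9 - 1*(-50)) = -3*(9 + 50) = -3*59 = -177)
(c + b)² = (-177 - 2049/248)² = (-45945/248)² = 2110943025/61504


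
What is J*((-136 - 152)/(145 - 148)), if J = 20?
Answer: 1920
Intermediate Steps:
J*((-136 - 152)/(145 - 148)) = 20*((-136 - 152)/(145 - 148)) = 20*(-288/(-3)) = 20*(-288*(-⅓)) = 20*96 = 1920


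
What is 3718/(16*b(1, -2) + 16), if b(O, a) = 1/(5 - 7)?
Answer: 1859/4 ≈ 464.75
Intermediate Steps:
b(O, a) = -1/2 (b(O, a) = 1/(-2) = -1/2)
3718/(16*b(1, -2) + 16) = 3718/(16*(-1/2) + 16) = 3718/(-8 + 16) = 3718/8 = 3718*(1/8) = 1859/4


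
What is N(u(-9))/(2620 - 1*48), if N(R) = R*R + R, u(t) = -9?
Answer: 18/643 ≈ 0.027994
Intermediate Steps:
N(R) = R + R² (N(R) = R² + R = R + R²)
N(u(-9))/(2620 - 1*48) = (-9*(1 - 9))/(2620 - 1*48) = (-9*(-8))/(2620 - 48) = 72/2572 = 72*(1/2572) = 18/643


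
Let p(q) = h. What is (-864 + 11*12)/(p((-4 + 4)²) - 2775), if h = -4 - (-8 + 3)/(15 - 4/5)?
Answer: 12993/49321 ≈ 0.26344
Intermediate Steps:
h = -259/71 (h = -4 - (-5)/(15 - 4*⅕) = -4 - (-5)/(15 - ⅘) = -4 - (-5)/71/5 = -4 - (-5)*5/71 = -4 - 1*(-25/71) = -4 + 25/71 = -259/71 ≈ -3.6479)
p(q) = -259/71
(-864 + 11*12)/(p((-4 + 4)²) - 2775) = (-864 + 11*12)/(-259/71 - 2775) = (-864 + 132)/(-197284/71) = -732*(-71/197284) = 12993/49321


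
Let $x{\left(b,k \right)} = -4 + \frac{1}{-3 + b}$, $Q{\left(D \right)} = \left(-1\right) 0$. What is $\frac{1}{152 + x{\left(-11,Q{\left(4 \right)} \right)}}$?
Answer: $\frac{14}{2071} \approx 0.00676$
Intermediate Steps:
$Q{\left(D \right)} = 0$
$\frac{1}{152 + x{\left(-11,Q{\left(4 \right)} \right)}} = \frac{1}{152 + \frac{13 - -44}{-3 - 11}} = \frac{1}{152 + \frac{13 + 44}{-14}} = \frac{1}{152 - \frac{57}{14}} = \frac{1}{\frac{2071}{14}} = \frac{14}{2071}$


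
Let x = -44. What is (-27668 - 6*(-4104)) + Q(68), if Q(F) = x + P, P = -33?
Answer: -3121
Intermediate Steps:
Q(F) = -77 (Q(F) = -44 - 33 = -77)
(-27668 - 6*(-4104)) + Q(68) = (-27668 - 6*(-4104)) - 77 = (-27668 + 24624) - 77 = -3044 - 77 = -3121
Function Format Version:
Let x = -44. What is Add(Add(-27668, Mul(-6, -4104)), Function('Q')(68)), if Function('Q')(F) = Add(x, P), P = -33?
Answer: -3121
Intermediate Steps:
Function('Q')(F) = -77 (Function('Q')(F) = Add(-44, -33) = -77)
Add(Add(-27668, Mul(-6, -4104)), Function('Q')(68)) = Add(Add(-27668, Mul(-6, -4104)), -77) = Add(Add(-27668, 24624), -77) = Add(-3044, -77) = -3121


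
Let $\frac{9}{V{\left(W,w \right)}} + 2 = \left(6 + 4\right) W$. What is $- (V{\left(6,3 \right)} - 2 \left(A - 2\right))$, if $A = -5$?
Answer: $- \frac{821}{58} \approx -14.155$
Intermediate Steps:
$V{\left(W,w \right)} = \frac{9}{-2 + 10 W}$ ($V{\left(W,w \right)} = \frac{9}{-2 + \left(6 + 4\right) W} = \frac{9}{-2 + 10 W}$)
$- (V{\left(6,3 \right)} - 2 \left(A - 2\right)) = - (\frac{9}{2 \left(-1 + 5 \cdot 6\right)} - 2 \left(-5 - 2\right)) = - (\frac{9}{2 \left(-1 + 30\right)} - -14) = - (\frac{9}{2 \cdot 29} + 14) = - (\frac{9}{2} \cdot \frac{1}{29} + 14) = - (\frac{9}{58} + 14) = \left(-1\right) \frac{821}{58} = - \frac{821}{58}$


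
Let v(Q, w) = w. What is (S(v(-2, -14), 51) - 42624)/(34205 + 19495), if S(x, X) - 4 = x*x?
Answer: -10606/13425 ≈ -0.79002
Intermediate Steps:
S(x, X) = 4 + x² (S(x, X) = 4 + x*x = 4 + x²)
(S(v(-2, -14), 51) - 42624)/(34205 + 19495) = ((4 + (-14)²) - 42624)/(34205 + 19495) = ((4 + 196) - 42624)/53700 = (200 - 42624)*(1/53700) = -42424*1/53700 = -10606/13425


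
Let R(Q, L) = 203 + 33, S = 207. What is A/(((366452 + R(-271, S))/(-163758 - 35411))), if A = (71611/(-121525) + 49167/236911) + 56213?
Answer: -322334219067924886301/10557170933831200 ≈ -30532.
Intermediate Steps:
R(Q, L) = 236
A = 1618395528761629/28790609275 (A = (71611*(-1/121525) + 49167*(1/236911)) + 56213 = (-71611/121525 + 49167/236911) + 56213 = -10990413946/28790609275 + 56213 = 1618395528761629/28790609275 ≈ 56213.)
A/(((366452 + R(-271, S))/(-163758 - 35411))) = 1618395528761629/(28790609275*(((366452 + 236)/(-163758 - 35411)))) = 1618395528761629/(28790609275*((366688/(-199169)))) = 1618395528761629/(28790609275*((366688*(-1/199169)))) = 1618395528761629/(28790609275*(-366688/199169)) = (1618395528761629/28790609275)*(-199169/366688) = -322334219067924886301/10557170933831200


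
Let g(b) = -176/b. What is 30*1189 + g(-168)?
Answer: 749092/21 ≈ 35671.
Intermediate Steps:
30*1189 + g(-168) = 30*1189 - 176/(-168) = 35670 - 176*(-1/168) = 35670 + 22/21 = 749092/21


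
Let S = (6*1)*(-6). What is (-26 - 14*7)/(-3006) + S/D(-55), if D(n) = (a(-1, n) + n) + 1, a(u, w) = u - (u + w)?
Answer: -54046/1503 ≈ -35.959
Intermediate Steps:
S = -36 (S = 6*(-6) = -36)
a(u, w) = -w (a(u, w) = u + (-u - w) = -w)
D(n) = 1 (D(n) = (-n + n) + 1 = 0 + 1 = 1)
(-26 - 14*7)/(-3006) + S/D(-55) = (-26 - 14*7)/(-3006) - 36/1 = (-26 - 98)*(-1/3006) - 36*1 = -124*(-1/3006) - 36 = 62/1503 - 36 = -54046/1503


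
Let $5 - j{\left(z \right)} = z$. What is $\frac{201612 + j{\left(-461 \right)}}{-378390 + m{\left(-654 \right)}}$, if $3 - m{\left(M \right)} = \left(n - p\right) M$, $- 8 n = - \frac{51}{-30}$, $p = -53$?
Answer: $- \frac{8083120}{13754559} \approx -0.58767$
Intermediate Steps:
$j{\left(z \right)} = 5 - z$
$n = - \frac{17}{80}$ ($n = - \frac{\left(-51\right) \frac{1}{-30}}{8} = - \frac{\left(-51\right) \left(- \frac{1}{30}\right)}{8} = \left(- \frac{1}{8}\right) \frac{17}{10} = - \frac{17}{80} \approx -0.2125$)
$m{\left(M \right)} = 3 - \frac{4223 M}{80}$ ($m{\left(M \right)} = 3 - \left(- \frac{17}{80} - -53\right) M = 3 - \left(- \frac{17}{80} + 53\right) M = 3 - \frac{4223 M}{80}$)
$\frac{201612 + j{\left(-461 \right)}}{-378390 + m{\left(-654 \right)}} = \frac{201612 + \left(5 - -461\right)}{-378390 + \left(3 - - \frac{1380921}{40}\right)} = \frac{201612 + \left(5 + 461\right)}{-378390 + \left(3 + \frac{1380921}{40}\right)} = \frac{201612 + 466}{-378390 + \frac{1381041}{40}} = \frac{202078}{- \frac{13754559}{40}} = 202078 \left(- \frac{40}{13754559}\right) = - \frac{8083120}{13754559}$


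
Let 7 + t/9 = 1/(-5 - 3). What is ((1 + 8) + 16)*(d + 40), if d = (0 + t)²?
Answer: 6643225/64 ≈ 1.0380e+5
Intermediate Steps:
t = -513/8 (t = -63 + 9/(-5 - 3) = -63 + 9/(-8) = -63 + 9*(-⅛) = -63 - 9/8 = -513/8 ≈ -64.125)
d = 263169/64 (d = (0 - 513/8)² = (-513/8)² = 263169/64 ≈ 4112.0)
((1 + 8) + 16)*(d + 40) = ((1 + 8) + 16)*(263169/64 + 40) = (9 + 16)*(265729/64) = 25*(265729/64) = 6643225/64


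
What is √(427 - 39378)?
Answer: I*√38951 ≈ 197.36*I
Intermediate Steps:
√(427 - 39378) = √(-38951) = I*√38951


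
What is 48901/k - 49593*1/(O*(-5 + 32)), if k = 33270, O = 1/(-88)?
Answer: 16133080223/99810 ≈ 1.6164e+5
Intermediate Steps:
O = -1/88 ≈ -0.011364
48901/k - 49593*1/(O*(-5 + 32)) = 48901/33270 - 49593*(-88/(-5 + 32)) = 48901*(1/33270) - 49593/((-1/88*27)) = 48901/33270 - 49593/(-27/88) = 48901/33270 - 49593*(-88/27) = 48901/33270 + 1454728/9 = 16133080223/99810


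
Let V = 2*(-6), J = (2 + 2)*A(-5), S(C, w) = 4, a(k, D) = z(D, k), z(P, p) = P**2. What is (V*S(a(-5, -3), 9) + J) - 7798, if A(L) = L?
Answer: -7866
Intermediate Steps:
a(k, D) = D**2
J = -20 (J = (2 + 2)*(-5) = 4*(-5) = -20)
V = -12
(V*S(a(-5, -3), 9) + J) - 7798 = (-12*4 - 20) - 7798 = (-48 - 20) - 7798 = -68 - 7798 = -7866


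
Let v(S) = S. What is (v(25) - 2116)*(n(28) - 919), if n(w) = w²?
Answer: 282285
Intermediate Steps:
(v(25) - 2116)*(n(28) - 919) = (25 - 2116)*(28² - 919) = -2091*(784 - 919) = -2091*(-135) = 282285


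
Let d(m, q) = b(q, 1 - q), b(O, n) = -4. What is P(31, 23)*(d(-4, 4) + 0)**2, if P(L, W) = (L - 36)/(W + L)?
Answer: -40/27 ≈ -1.4815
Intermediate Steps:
d(m, q) = -4
P(L, W) = (-36 + L)/(L + W)
P(31, 23)*(d(-4, 4) + 0)**2 = ((-36 + 31)/(31 + 23))*(-4 + 0)**2 = (-5/54)*(-4)**2 = ((1/54)*(-5))*16 = -5/54*16 = -40/27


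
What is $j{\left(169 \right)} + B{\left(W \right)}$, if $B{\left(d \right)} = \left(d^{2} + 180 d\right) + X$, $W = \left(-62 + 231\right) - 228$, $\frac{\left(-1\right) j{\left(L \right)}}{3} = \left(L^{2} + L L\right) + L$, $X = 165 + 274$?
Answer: $-178573$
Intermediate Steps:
$X = 439$
$j{\left(L \right)} = - 6 L^{2} - 3 L$ ($j{\left(L \right)} = - 3 \left(\left(L^{2} + L L\right) + L\right) = - 3 \left(\left(L^{2} + L^{2}\right) + L\right) = - 3 \left(2 L^{2} + L\right) = - 3 \left(L + 2 L^{2}\right) = - 6 L^{2} - 3 L$)
$W = -59$ ($W = 169 - 228 = -59$)
$B{\left(d \right)} = 439 + d^{2} + 180 d$ ($B{\left(d \right)} = \left(d^{2} + 180 d\right) + 439 = 439 + d^{2} + 180 d$)
$j{\left(169 \right)} + B{\left(W \right)} = \left(-3\right) 169 \left(1 + 2 \cdot 169\right) + \left(439 + \left(-59\right)^{2} + 180 \left(-59\right)\right) = \left(-3\right) 169 \left(1 + 338\right) + \left(439 + 3481 - 10620\right) = \left(-3\right) 169 \cdot 339 - 6700 = -171873 - 6700 = -178573$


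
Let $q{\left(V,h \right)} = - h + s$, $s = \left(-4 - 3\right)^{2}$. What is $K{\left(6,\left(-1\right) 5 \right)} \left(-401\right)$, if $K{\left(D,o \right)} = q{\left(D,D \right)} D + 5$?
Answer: $-105463$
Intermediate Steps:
$s = 49$ ($s = \left(-7\right)^{2} = 49$)
$q{\left(V,h \right)} = 49 - h$ ($q{\left(V,h \right)} = - h + 49 = 49 - h$)
$K{\left(D,o \right)} = 5 + D \left(49 - D\right)$ ($K{\left(D,o \right)} = \left(49 - D\right) D + 5 = D \left(49 - D\right) + 5 = 5 + D \left(49 - D\right)$)
$K{\left(6,\left(-1\right) 5 \right)} \left(-401\right) = \left(5 - 6 \left(-49 + 6\right)\right) \left(-401\right) = \left(5 - 6 \left(-43\right)\right) \left(-401\right) = \left(5 + 258\right) \left(-401\right) = 263 \left(-401\right) = -105463$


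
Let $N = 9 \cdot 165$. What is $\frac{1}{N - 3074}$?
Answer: $- \frac{1}{1589} \approx -0.00062933$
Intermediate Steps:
$N = 1485$
$\frac{1}{N - 3074} = \frac{1}{1485 - 3074} = \frac{1}{-1589} = - \frac{1}{1589}$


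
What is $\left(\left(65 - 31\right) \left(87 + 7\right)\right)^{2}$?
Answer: $10214416$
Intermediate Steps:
$\left(\left(65 - 31\right) \left(87 + 7\right)\right)^{2} = \left(34 \cdot 94\right)^{2} = 3196^{2} = 10214416$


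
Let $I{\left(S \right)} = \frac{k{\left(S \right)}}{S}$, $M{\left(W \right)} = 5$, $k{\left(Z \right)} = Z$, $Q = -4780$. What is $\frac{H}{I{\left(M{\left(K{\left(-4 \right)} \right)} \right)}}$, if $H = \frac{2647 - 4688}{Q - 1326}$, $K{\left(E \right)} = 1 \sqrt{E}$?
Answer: $\frac{2041}{6106} \approx 0.33426$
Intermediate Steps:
$K{\left(E \right)} = \sqrt{E}$
$H = \frac{2041}{6106}$ ($H = \frac{2647 - 4688}{-4780 - 1326} = - \frac{2041}{-6106} = \left(-2041\right) \left(- \frac{1}{6106}\right) = \frac{2041}{6106} \approx 0.33426$)
$I{\left(S \right)} = 1$ ($I{\left(S \right)} = \frac{S}{S} = 1$)
$\frac{H}{I{\left(M{\left(K{\left(-4 \right)} \right)} \right)}} = \frac{2041}{6106 \cdot 1} = \frac{2041}{6106} \cdot 1 = \frac{2041}{6106}$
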